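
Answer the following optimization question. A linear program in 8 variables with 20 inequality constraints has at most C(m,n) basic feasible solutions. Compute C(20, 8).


Each vertex corresponds to some choice of n active constraints out of m, so the number of vertices is at most C(m, n) = m! / (n!(m-n)!).
m = 20, n = 8
Numerator: 20 * 19 * 18 * 17 * 16 * 15 * 14 * 13
Denominator: 8! = 40320
C(20, 8) = 125970


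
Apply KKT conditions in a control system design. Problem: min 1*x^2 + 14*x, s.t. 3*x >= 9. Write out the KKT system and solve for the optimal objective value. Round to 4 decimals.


Step 1: Try lambda = 0 (constraint inactive).
x_unc = -14/(2*1) = -7.0
Check: 3*-7.0 = -21.0 < 9 -- violated!
Step 2: Constraint must be active: 3*x = 9
x* = 9/3 = 3.0
lambda = (2*1*3.0 + 14)/3 = 6.6667
Step 3: Compute optimal value.
f(x*) = 1*3.0^2 + 14*3.0 = 51.0


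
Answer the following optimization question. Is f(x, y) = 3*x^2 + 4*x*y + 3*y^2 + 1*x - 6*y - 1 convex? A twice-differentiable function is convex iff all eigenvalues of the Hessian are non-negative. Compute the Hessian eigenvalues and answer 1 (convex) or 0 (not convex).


The Hessian of f(x,y) = 3*x^2 + 4*x*y + 3*y^2 + 1*x - 6*y - 1 is:
H = [[6, 4], [4, 6]]
Trace = 6 + 6 = 12
Determinant = 6*6 - (4)^2 = 20
Discriminant = (12)^2 - 4*20 = 64.0
Eigenvalues: lambda_1 = 2.0, lambda_2 = 10.0
The function is convex.

1


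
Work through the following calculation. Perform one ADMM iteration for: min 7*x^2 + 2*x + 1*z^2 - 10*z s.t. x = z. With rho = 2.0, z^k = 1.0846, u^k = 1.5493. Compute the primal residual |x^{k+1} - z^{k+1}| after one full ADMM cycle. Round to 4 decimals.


ADMM iteration with rho = 2.0, z^k = 1.0846, u^k = 1.5493
Step 1: x-update.
Minimize 7*x^2 + 2*x + (2.0/2)*(x - 1.0846 + 1.5493)^2
FOC: (2*7 + 2.0)*x = -2 + 2.0*(1.0846 - 1.5493)
x^{k+1} = -0.1831
Step 2: z-update.
Minimize 1*z^2 - 10*z + (2.0/2)*(-0.1831 - z + 1.5493)^2
FOC: (2*1 + 2.0)*z = 10 + 2.0*(-0.1831 + 1.5493)
z^{k+1} = 3.1831
Step 3: u-update.
u^{k+1} = 1.5493 - 0.1831 - 3.1831 = -1.8169
Step 4: Primal residual = |-0.1831 - 3.1831| = 3.3662


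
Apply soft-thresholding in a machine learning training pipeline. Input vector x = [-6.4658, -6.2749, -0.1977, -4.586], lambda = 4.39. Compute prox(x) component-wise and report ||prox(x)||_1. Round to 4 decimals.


Soft-thresholding with lambda = 4.39:
prox(-6.4658) = sign(-6.4658)*max(|-6.4658| - 4.39, 0) = -2.0758
prox(-6.2749) = sign(-6.2749)*max(|-6.2749| - 4.39, 0) = -1.8849
prox(-0.1977) = sign(-0.1977)*max(|-0.1977| - 4.39, 0) = 0.0
prox(-4.586) = sign(-4.586)*max(|-4.586| - 4.39, 0) = -0.196
prox(x) = [-2.0758, -1.8849, 0.0, -0.196]
||prox(x)||_1 = 2.0758 + 1.8849 + 0.0 + 0.196 = 4.1567


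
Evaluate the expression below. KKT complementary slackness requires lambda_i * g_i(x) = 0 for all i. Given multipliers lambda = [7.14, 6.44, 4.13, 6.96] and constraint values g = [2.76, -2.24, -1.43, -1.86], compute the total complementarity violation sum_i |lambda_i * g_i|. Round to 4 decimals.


KKT complementary slackness check:
lambda_1 * g_1 = 7.14 * 2.76 = 19.7064
lambda_2 * g_2 = 6.44 * -2.24 = -14.4256
lambda_3 * g_3 = 4.13 * -1.43 = -5.9059
lambda_4 * g_4 = 6.96 * -1.86 = -12.9456
Total violation = 19.7064 + 14.4256 + 5.9059 + 12.9456 = 52.9835


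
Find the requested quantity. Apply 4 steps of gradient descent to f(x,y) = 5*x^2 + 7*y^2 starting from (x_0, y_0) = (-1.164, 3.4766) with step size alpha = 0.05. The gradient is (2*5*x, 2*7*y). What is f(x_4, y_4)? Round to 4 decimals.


Gradient descent on f(x,y) = 5*x^2 + 7*y^2.
Starting point: (-1.164, 3.4766), alpha = 0.05
Step 1: grad_x = 2*5*-1.164 = -11.64, grad_y = 2*7*3.4766 = 48.6724
  x_1 = -1.164 - 0.05*-11.64 = -0.582
  y_1 = 3.4766 - 0.05*48.6724 = 1.043
Step 2: grad_x = 2*5*-0.582 = -5.82, grad_y = 2*7*1.043 = 14.6017
  x_2 = -0.582 - 0.05*-5.82 = -0.291
  y_2 = 1.043 - 0.05*14.6017 = 0.3129
Step 3: grad_x = 2*5*-0.291 = -2.91, grad_y = 2*7*0.3129 = 4.3805
  x_3 = -0.291 - 0.05*-2.91 = -0.1455
  y_3 = 0.3129 - 0.05*4.3805 = 0.0939
Step 4: grad_x = 2*5*-0.1455 = -1.455, grad_y = 2*7*0.0939 = 1.3142
  x_4 = -0.1455 - 0.05*-1.455 = -0.0728
  y_4 = 0.0939 - 0.05*1.3142 = 0.0282
f(-0.0728, 0.0282) = 5*(-0.0728)^2 + 7*0.0282^2 = 0.032


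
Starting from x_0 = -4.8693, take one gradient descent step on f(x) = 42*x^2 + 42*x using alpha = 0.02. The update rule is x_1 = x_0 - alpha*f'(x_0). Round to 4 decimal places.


We compute the gradient at x_0 and apply the update.
f'(x) = 84*x + 42
f'(-4.8693) = 84*-4.8693 + 42 = -367.0212
x_1 = -4.8693 - 0.02*-367.0212 = 2.4711


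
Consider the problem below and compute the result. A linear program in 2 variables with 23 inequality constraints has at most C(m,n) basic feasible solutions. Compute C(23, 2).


Each vertex corresponds to some choice of n active constraints out of m, so the number of vertices is at most C(m, n) = m! / (n!(m-n)!).
m = 23, n = 2
Numerator: 23 * 22
Denominator: 2! = 2
C(23, 2) = 253


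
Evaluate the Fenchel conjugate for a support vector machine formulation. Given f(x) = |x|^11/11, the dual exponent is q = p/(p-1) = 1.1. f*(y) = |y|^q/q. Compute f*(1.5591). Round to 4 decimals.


The conjugate exponent q satisfies 1/p + 1/q = 1.
p = 11, so q = 11/(11 - 1) = 1.1
|y|^q = 1.5591^1.1 = 1.6299
f*(1.5591) = 1.6299 / 1.1 = 1.4817


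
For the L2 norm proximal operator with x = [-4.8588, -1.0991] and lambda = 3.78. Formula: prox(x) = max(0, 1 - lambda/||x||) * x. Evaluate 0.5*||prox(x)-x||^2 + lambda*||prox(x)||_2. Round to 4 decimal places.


Step 1: Compute ||x||.
||x|| = 4.9816
Step 2: Compute scaling factor.
scale = max(0, 1 - 3.78/4.9816) = 0.2412
Step 3: prox(x) = [-1.172, -0.2651]
||prox(x)|| = 1.2016
Step 4: Proximal objective.
0.5*||prox-x||^2 = 7.1442
lambda*||prox|| = 4.542
Total = 11.6861


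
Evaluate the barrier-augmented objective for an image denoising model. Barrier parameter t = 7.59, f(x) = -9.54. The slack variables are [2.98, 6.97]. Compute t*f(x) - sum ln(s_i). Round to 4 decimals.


Step 1: Compute log-barrier.
ln values: [1.0919, 1.9416]
phi = -(1.0919 + 1.9416) = -3.0335
Step 2: Compute augmented objective.
t*f(x) = 7.59*-9.54 = -72.4086
Total = -72.4086 - 3.0335 = -75.4421


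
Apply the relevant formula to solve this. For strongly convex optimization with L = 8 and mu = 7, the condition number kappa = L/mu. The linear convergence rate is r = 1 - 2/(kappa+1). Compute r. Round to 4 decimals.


Step 1: Compute the condition number.
kappa = L/mu = 8/7 = 1.1429
Step 2: Compute the convergence rate.
r = 1 - 2/(kappa + 1) = 1 - 2*mu/(L + mu) = (L - mu)/(L + mu) = 1/15 = 0.0667


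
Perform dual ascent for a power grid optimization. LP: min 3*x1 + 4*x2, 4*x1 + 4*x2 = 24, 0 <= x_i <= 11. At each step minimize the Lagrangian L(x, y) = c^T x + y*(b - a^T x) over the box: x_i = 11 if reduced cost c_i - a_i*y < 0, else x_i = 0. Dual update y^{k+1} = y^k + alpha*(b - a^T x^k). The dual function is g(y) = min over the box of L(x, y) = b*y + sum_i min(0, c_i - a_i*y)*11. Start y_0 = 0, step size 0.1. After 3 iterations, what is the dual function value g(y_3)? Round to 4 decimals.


Dual ascent for LP: min 3*x1 + 4*x2, 4*x1 + 4*x2 = 24, 0 <= x_i <= 11
Step 1: y^k = 0.0, reduced costs: (3.0, 4.0)
  x^k = (0.0, 0.0), subgradient = b - a^T x = 24.0
  y^{k+1} = 0.0 + 0.1*24.0 = 2.4
Step 2: y^k = 2.4, reduced costs: (-6.6, -5.6)
  x^k = (11.0, 11.0), subgradient = b - a^T x = -64.0
  y^{k+1} = 2.4 + 0.1*-64.0 = -4.0
Step 3: y^k = -4.0, reduced costs: (19.0, 20.0)
  x^k = (0.0, 0.0), subgradient = b - a^T x = 24.0
  y^{k+1} = -4.0 + 0.1*24.0 = -1.6
Dual objective at y_3 = -1.6: reduced costs (9.4, 10.4), box minimizer x = (0.0, 0.0)
g(y_3) = b*y + (c1 - a1*y)*x1 + (c2 - a2*y)*x2 = 24*(-1.6) + 9.4*0.0 + 10.4*0.0 = -38.4 + 0.0 + 0.0 = -38.4


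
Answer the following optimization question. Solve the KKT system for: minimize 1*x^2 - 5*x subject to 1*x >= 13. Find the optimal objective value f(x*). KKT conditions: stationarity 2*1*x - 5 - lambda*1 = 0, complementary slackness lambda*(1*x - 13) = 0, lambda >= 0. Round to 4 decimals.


Step 1: Try lambda = 0 (constraint inactive).
x_unc = 5/(2*1) = 2.5
Check: 1*2.5 = 2.5 < 13 -- violated!
Step 2: Constraint must be active: 1*x = 13
x* = 13/1 = 13.0
lambda = (2*1*13.0 - 5)/1 = 21.0
Step 3: Compute optimal value.
f(x*) = 1*13.0^2 - 5*13.0 = 104.0


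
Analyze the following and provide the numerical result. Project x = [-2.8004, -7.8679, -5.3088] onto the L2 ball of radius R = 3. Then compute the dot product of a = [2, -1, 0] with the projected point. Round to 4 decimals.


Step 1: Compute ||x|| (intermediates to 6 decimals).
||x|| = sqrt((-2.8004)^2 + (-7.8679)^2 + (-5.3088)^2) = 9.895931
Step 2: Project.
Since ||x|| > R, scale = R/||x|| = 3/9.895931 = 0.303155, proj(x) = scale * x
proj(x) = [-0.848955, -2.385193, -1.609389]
Step 3: Dot product.
a^T * proj(x) = 2*(-0.848955) - 1*(-2.385193) + 0*(-1.609389) = 0.6873


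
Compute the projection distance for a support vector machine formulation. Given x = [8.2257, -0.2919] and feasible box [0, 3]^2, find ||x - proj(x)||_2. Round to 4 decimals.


Project each component onto [0, 3].
clip(8.2257) = 3.0, clip(-0.2919) = 0.0
Projection = [3.0, 0.0]
Squared diffs: [27.3079, 0.0852]
Distance = sqrt(27.3931) = 5.2338


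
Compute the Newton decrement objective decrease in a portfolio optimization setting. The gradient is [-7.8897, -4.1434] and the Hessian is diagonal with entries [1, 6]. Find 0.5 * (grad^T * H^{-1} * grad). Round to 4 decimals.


Step 1: H is diagonal, so H^(-1) * g = [-7.8897, -0.6906].
Step 2: g^T H^(-1) g = sum_i g_i^2 / H_ii
  = (-7.8897)^2/1 + (-4.1434)^2/6
  = 62.2474 + 2.8613 = 65.1087
Step 3: Objective decrease = 0.5 * g^T H^(-1) g = 32.5543


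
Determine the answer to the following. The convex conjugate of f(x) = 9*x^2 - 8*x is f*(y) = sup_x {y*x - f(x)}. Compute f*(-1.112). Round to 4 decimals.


f*(y) = sup_x {y*x - a*x^2 - b*x} = sup_x {(y-b)*x - a*x^2}
FOC: (y - b) - 2a*x = 0 => x* = (y - b)/(2a)
x* = (-1.112 + 8)/(2*9) = 0.3827
f*(-1.112) = (y-b)^2/(4a) = (-1.112 + 8)^2/(4*9)
= 47.4445/36 = 1.3179


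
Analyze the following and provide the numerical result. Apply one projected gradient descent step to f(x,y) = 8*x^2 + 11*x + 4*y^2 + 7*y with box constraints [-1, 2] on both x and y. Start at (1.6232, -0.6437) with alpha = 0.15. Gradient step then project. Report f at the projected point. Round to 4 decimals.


Step 1: Compute gradient at (1.6232, -0.6437).
grad_x = 2*8*1.6232 + 11 = 36.9712
grad_y = 2*4*-0.6437 + 7 = 1.8504
Step 2: Gradient step.
x_raw = 1.6232 - 0.15*36.9712 = -3.9225
y_raw = -0.6437 - 0.15*1.8504 = -0.9213
Step 3: Project onto [-1, 2].
x_proj = clip(-3.9225) = -1.0
y_proj = clip(-0.9213) = -0.9213
Step 4: Evaluate f.
f(-1.0, -0.9213) = -6.0539


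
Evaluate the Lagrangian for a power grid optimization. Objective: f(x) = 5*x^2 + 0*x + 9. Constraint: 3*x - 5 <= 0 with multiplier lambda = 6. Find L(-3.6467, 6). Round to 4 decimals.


Step 1: Evaluate f(x).
f(-3.6467) = 5*(-3.6467)^2 + 0*(-3.6467) + 9 = 75.4921
Step 2: Evaluate g(x).
g(-3.6467) = 3*-3.6467 - 5 = -15.9401
Step 3: Compute Lagrangian.
L = 75.4921 + 6*-15.9401 = -20.1485


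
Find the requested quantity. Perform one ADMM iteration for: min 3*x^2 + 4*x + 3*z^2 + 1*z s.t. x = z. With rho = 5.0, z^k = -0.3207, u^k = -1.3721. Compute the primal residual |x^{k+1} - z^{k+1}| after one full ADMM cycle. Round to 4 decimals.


ADMM iteration with rho = 5.0, z^k = -0.3207, u^k = -1.3721
Step 1: x-update.
Minimize 3*x^2 + 4*x + (5.0/2)*(x + 0.3207 - 1.3721)^2
FOC: (2*3 + 5.0)*x = -4 + 5.0*(-0.3207 + 1.3721)
x^{k+1} = 0.1143
Step 2: z-update.
Minimize 3*z^2 + 1*z + (5.0/2)*(0.1143 - z - 1.3721)^2
FOC: (2*3 + 5.0)*z = -1 + 5.0*(0.1143 - 1.3721)
z^{k+1} = -0.6626
Step 3: u-update.
u^{k+1} = -1.3721 + 0.1143 + 0.6626 = -0.5952
Step 4: Primal residual = |0.1143 + 0.6626| = 0.7769


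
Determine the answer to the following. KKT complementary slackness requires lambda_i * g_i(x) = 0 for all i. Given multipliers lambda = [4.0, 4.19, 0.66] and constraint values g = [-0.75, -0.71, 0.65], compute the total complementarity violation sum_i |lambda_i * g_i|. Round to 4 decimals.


KKT complementary slackness check:
lambda_1 * g_1 = 4.0 * -0.75 = -3.0
lambda_2 * g_2 = 4.19 * -0.71 = -2.9749
lambda_3 * g_3 = 0.66 * 0.65 = 0.429
Total violation = 3.0 + 2.9749 + 0.429 = 6.4039


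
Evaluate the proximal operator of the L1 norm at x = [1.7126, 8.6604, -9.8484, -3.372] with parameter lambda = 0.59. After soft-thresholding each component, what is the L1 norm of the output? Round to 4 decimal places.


Soft-thresholding with lambda = 0.59:
prox(1.7126) = sign(1.7126)*max(|1.7126| - 0.59, 0) = 1.1226
prox(8.6604) = sign(8.6604)*max(|8.6604| - 0.59, 0) = 8.0704
prox(-9.8484) = sign(-9.8484)*max(|-9.8484| - 0.59, 0) = -9.2584
prox(-3.372) = sign(-3.372)*max(|-3.372| - 0.59, 0) = -2.782
prox(x) = [1.1226, 8.0704, -9.2584, -2.782]
||prox(x)||_1 = 1.1226 + 8.0704 + 9.2584 + 2.782 = 21.2334


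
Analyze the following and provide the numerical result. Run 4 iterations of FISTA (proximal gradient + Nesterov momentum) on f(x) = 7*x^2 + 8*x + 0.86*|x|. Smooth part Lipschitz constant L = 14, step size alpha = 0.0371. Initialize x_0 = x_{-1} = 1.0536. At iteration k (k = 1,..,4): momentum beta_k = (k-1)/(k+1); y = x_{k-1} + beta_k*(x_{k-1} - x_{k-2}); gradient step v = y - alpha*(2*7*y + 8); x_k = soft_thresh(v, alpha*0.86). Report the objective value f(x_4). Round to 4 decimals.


FISTA on f(x) = 7*x^2 + 8*x + 0.86*|x|
L = 14, alpha = 0.0371
Iteration 1: beta = 0.0, y = 1.0536 + 0.0*(1.0536 - 1.0536) = 1.0536
  grad(y) = 22.7504, v = y - alpha*grad = 0.2096
  prox(v) = soft_thresh(0.2096, 0.0319) = 0.1777
Iteration 2: beta = 0.3333, y = 0.1777 + 0.3333*(0.1777 - 1.0536) = -0.1143
  grad(y) = 6.3994, v = y - alpha*grad = -0.3517
  prox(v) = soft_thresh(-0.3517, 0.0319) = -0.3198
Iteration 3: beta = 0.5, y = -0.3198 + 0.5*(-0.3198 - 0.1777) = -0.5686
  grad(y) = 0.0398, v = y - alpha*grad = -0.5701
  prox(v) = soft_thresh(-0.5701, 0.0319) = -0.5382
Iteration 4: beta = 0.6, y = -0.5382 + 0.6*(-0.5382 + 0.3198) = -0.6691
  grad(y) = -1.3681, v = y - alpha*grad = -0.6184
  prox(v) = soft_thresh(-0.6184, 0.0319) = -0.5865
f(x_4) = 7*(-0.5865)^2 + 8*(-0.5865) + 0.86*|-0.5865| = -1.7797


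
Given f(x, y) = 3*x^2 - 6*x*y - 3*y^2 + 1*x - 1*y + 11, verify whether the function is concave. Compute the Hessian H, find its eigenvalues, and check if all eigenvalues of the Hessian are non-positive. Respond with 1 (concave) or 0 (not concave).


The Hessian of f(x,y) = 3*x^2 - 6*x*y - 3*y^2 + 1*x - 1*y + 11 is:
H = [[6, -6], [-6, -6]]
Trace = 6 - 6 = 0
Determinant = 6*-6 - (-6)^2 = -72
Discriminant = (0)^2 - 4*-72 = 288.0
Eigenvalues: lambda_1 = -8.4853, lambda_2 = 8.4853
The function is not concave.

0


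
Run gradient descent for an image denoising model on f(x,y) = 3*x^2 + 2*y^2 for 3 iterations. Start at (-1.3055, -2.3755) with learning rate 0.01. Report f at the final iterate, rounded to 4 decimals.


Gradient descent on f(x,y) = 3*x^2 + 2*y^2.
Starting point: (-1.3055, -2.3755), alpha = 0.01
Step 1: grad_x = 2*3*-1.3055 = -7.833, grad_y = 2*2*-2.3755 = -9.502
  x_1 = -1.3055 - 0.01*-7.833 = -1.2272
  y_1 = -2.3755 - 0.01*-9.502 = -2.2805
Step 2: grad_x = 2*3*-1.2272 = -7.363, grad_y = 2*2*-2.2805 = -9.1219
  x_2 = -1.2272 - 0.01*-7.363 = -1.1535
  y_2 = -2.2805 - 0.01*-9.1219 = -2.1893
Step 3: grad_x = 2*3*-1.1535 = -6.9212, grad_y = 2*2*-2.1893 = -8.757
  x_3 = -1.1535 - 0.01*-6.9212 = -1.0843
  y_3 = -2.1893 - 0.01*-8.757 = -2.1017
f(-1.0843, -2.1017) = 3*(-1.0843)^2 + 2*(-2.1017)^2 = 12.3615


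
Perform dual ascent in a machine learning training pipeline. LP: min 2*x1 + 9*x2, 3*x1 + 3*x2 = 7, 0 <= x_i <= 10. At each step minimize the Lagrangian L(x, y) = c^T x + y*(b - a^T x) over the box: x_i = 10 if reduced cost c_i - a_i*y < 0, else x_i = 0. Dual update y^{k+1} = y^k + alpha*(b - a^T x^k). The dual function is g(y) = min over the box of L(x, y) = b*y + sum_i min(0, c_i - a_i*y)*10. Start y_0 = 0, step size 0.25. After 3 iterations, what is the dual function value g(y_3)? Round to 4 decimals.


Dual ascent for LP: min 2*x1 + 9*x2, 3*x1 + 3*x2 = 7, 0 <= x_i <= 10
Step 1: y^k = 0.0, reduced costs: (2.0, 9.0)
  x^k = (0.0, 0.0), subgradient = b - a^T x = 7.0
  y^{k+1} = 0.0 + 0.25*7.0 = 1.75
Step 2: y^k = 1.75, reduced costs: (-3.25, 3.75)
  x^k = (10.0, 0.0), subgradient = b - a^T x = -23.0
  y^{k+1} = 1.75 + 0.25*-23.0 = -4.0
Step 3: y^k = -4.0, reduced costs: (14.0, 21.0)
  x^k = (0.0, 0.0), subgradient = b - a^T x = 7.0
  y^{k+1} = -4.0 + 0.25*7.0 = -2.25
Dual objective at y_3 = -2.25: reduced costs (8.75, 15.75), box minimizer x = (0.0, 0.0)
g(y_3) = b*y + (c1 - a1*y)*x1 + (c2 - a2*y)*x2 = 7*(-2.25) + 8.75*0.0 + 15.75*0.0 = -15.75 + 0.0 + 0.0 = -15.75


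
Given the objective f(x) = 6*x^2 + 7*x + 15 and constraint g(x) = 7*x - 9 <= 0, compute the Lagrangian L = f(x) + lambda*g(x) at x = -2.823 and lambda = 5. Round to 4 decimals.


Step 1: Evaluate f(x).
f(-2.823) = 6*(-2.823)^2 + 7*(-2.823) + 15 = 43.055
Step 2: Evaluate g(x).
g(-2.823) = 7*-2.823 - 9 = -28.761
Step 3: Compute Lagrangian.
L = 43.055 + 5*-28.761 = -100.75


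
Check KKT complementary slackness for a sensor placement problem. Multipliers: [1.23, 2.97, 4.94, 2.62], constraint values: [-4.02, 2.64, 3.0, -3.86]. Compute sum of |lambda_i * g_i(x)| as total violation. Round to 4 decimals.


KKT complementary slackness check:
lambda_1 * g_1 = 1.23 * -4.02 = -4.9446
lambda_2 * g_2 = 2.97 * 2.64 = 7.8408
lambda_3 * g_3 = 4.94 * 3.0 = 14.82
lambda_4 * g_4 = 2.62 * -3.86 = -10.1132
Total violation = 4.9446 + 7.8408 + 14.82 + 10.1132 = 37.7186


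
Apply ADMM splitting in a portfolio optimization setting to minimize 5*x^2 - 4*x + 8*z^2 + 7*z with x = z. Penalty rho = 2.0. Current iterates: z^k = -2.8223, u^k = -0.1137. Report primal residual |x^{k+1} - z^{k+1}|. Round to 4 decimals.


ADMM iteration with rho = 2.0, z^k = -2.8223, u^k = -0.1137
Step 1: x-update.
Minimize 5*x^2 - 4*x + (2.0/2)*(x + 2.8223 - 0.1137)^2
FOC: (2*5 + 2.0)*x = 4 + 2.0*(-2.8223 + 0.1137)
x^{k+1} = -0.1181
Step 2: z-update.
Minimize 8*z^2 + 7*z + (2.0/2)*(-0.1181 - z - 0.1137)^2
FOC: (2*8 + 2.0)*z = -7 + 2.0*(-0.1181 - 0.1137)
z^{k+1} = -0.4146
Step 3: u-update.
u^{k+1} = -0.1137 - 0.1181 + 0.4146 = 0.1828
Step 4: Primal residual = |-0.1181 + 0.4146| = 0.2965


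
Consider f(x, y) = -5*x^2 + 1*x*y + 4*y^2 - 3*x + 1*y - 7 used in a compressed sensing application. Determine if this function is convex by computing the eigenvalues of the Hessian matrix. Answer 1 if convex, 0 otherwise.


The Hessian of f(x,y) = -5*x^2 + 1*x*y + 4*y^2 - 3*x + 1*y - 7 is:
H = [[-10, 1], [1, 8]]
Trace = -10 + 8 = -2
Determinant = -10*8 - (1)^2 = -81
Discriminant = (-2)^2 - 4*-81 = 328.0
Eigenvalues: lambda_1 = -10.0554, lambda_2 = 8.0554
The function is not convex.

0


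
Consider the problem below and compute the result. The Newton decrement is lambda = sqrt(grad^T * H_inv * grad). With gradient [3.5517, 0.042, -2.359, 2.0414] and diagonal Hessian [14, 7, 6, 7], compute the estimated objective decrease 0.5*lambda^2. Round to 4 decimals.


Step 1: H is diagonal, so H^(-1) * g = [0.2537, 0.006, -0.3932, 0.2916].
Step 2: g^T H^(-1) g = sum_i g_i^2 / H_ii
  = (3.5517)^2/14 + (0.042)^2/7 + (-2.359)^2/6 + (2.0414)^2/7
  = 0.901 + 0.0003 + 0.9275 + 0.5953 = 2.4241
Step 3: Objective decrease = 0.5 * g^T H^(-1) g = 1.2121


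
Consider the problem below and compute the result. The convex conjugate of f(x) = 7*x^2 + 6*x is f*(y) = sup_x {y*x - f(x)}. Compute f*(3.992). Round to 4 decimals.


f*(y) = sup_x {y*x - a*x^2 - b*x} = sup_x {(y-b)*x - a*x^2}
FOC: (y - b) - 2a*x = 0 => x* = (y - b)/(2a)
x* = (3.992 - 6)/(2*7) = -0.1434
f*(3.992) = (y-b)^2/(4a) = (3.992 - 6)^2/(4*7)
= 4.0321/28 = 0.144


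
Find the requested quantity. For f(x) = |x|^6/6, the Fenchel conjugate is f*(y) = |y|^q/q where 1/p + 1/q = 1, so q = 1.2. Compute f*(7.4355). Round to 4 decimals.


The conjugate exponent q satisfies 1/p + 1/q = 1.
p = 6, so q = 6/(6 - 1) = 1.2
|y|^q = 7.4355^1.2 = 11.1064
f*(7.4355) = 11.1064 / 1.2 = 9.2553


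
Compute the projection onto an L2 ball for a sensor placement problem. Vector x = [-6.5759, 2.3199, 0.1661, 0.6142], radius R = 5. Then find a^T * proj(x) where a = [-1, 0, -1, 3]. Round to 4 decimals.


Step 1: Compute ||x|| (intermediates to 6 decimals).
||x|| = sqrt((-6.5759)^2 + 2.3199^2 + 0.1661^2 + 0.6142^2) = 7.002087
Step 2: Project.
Since ||x|| > R, scale = R/||x|| = 5/7.002087 = 0.714073, proj(x) = scale * x
proj(x) = [-4.695673, 1.656578, 0.118608, 0.438584]
Step 3: Dot product.
a^T * proj(x) = -1*(-4.695673) + 0*1.656578 - 1*0.118608 + 3*0.438584 = 5.8928


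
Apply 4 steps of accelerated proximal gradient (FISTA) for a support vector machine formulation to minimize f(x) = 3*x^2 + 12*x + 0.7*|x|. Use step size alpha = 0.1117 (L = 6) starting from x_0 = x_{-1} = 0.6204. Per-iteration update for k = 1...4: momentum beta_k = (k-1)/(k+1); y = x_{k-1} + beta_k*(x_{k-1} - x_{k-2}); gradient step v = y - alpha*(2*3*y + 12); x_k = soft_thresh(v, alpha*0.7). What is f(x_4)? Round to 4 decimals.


FISTA on f(x) = 3*x^2 + 12*x + 0.7*|x|
L = 6, alpha = 0.1117
Iteration 1: beta = 0.0, y = 0.6204 + 0.0*(0.6204 - 0.6204) = 0.6204
  grad(y) = 15.7224, v = y - alpha*grad = -1.1358
  prox(v) = soft_thresh(-1.1358, 0.0782) = -1.0576
Iteration 2: beta = 0.3333, y = -1.0576 + 0.3333*(-1.0576 - 0.6204) = -1.6169
  grad(y) = 2.2984, v = y - alpha*grad = -1.8737
  prox(v) = soft_thresh(-1.8737, 0.0782) = -1.7955
Iteration 3: beta = 0.5, y = -1.7955 + 0.5*(-1.7955 + 1.0576) = -2.1644
  grad(y) = -0.9865, v = y - alpha*grad = -2.0542
  prox(v) = soft_thresh(-2.0542, 0.0782) = -1.976
Iteration 4: beta = 0.6, y = -1.976 + 0.6*(-1.976 + 1.7955) = -2.0844
  grad(y) = -0.5062, v = y - alpha*grad = -2.0278
  prox(v) = soft_thresh(-2.0278, 0.0782) = -1.9496
f(x_4) = 3*(-1.9496)^2 + 12*(-1.9496) + 0.7*|-1.9496| = -10.6276


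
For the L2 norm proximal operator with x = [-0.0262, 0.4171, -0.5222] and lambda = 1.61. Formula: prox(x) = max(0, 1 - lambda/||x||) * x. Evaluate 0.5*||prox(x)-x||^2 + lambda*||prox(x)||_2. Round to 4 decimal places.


Step 1: Compute ||x||.
||x|| = 0.6688
Step 2: Compute scaling factor.
scale = max(0, 1 - 1.61/0.6688) = 0.0
Step 3: prox(x) = [-0.0, 0.0, -0.0]
||prox(x)|| = 0.0
Step 4: Proximal objective.
0.5*||prox-x||^2 = 0.2237
lambda*||prox|| = 0.0
Total = 0.2237


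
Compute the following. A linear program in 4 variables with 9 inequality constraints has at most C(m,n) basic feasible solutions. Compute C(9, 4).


Each vertex corresponds to some choice of n active constraints out of m, so the number of vertices is at most C(m, n) = m! / (n!(m-n)!).
m = 9, n = 4
Numerator: 9 * 8 * 7 * 6
Denominator: 4! = 24
C(9, 4) = 126


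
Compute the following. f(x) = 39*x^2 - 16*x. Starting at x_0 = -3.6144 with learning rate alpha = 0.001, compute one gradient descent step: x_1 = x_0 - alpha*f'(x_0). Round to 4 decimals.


We compute the gradient at x_0 and apply the update.
f'(x) = 78*x - 16
f'(-3.6144) = 78*-3.6144 - 16 = -297.9232
x_1 = -3.6144 - 0.001*-297.9232 = -3.3165


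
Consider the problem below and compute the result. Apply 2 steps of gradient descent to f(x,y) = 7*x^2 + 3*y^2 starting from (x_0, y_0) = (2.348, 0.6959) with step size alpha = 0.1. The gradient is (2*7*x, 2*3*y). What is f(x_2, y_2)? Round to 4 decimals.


Gradient descent on f(x,y) = 7*x^2 + 3*y^2.
Starting point: (2.348, 0.6959), alpha = 0.1
Step 1: grad_x = 2*7*2.348 = 32.872, grad_y = 2*3*0.6959 = 4.1754
  x_1 = 2.348 - 0.1*32.872 = -0.9392
  y_1 = 0.6959 - 0.1*4.1754 = 0.2784
Step 2: grad_x = 2*7*-0.9392 = -13.1488, grad_y = 2*3*0.2784 = 1.6702
  x_2 = -0.9392 - 0.1*-13.1488 = 0.3757
  y_2 = 0.2784 - 0.1*1.6702 = 0.1113
f(0.3757, 0.1113) = 7*0.3757^2 + 3*0.1113^2 = 1.0251


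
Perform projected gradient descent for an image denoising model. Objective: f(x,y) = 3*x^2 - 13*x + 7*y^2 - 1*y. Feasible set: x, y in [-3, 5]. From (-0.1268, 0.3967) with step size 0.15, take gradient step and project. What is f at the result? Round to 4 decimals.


Step 1: Compute gradient at (-0.1268, 0.3967).
grad_x = 2*3*-0.1268 - 13 = -13.7608
grad_y = 2*7*0.3967 - 1 = 4.5538
Step 2: Gradient step.
x_raw = -0.1268 - 0.15*-13.7608 = 1.9373
y_raw = 0.3967 - 0.15*4.5538 = -0.2864
Step 3: Project onto [-3, 5].
x_proj = clip(1.9373) = 1.9373
y_proj = clip(-0.2864) = -0.2864
Step 4: Evaluate f.
f(1.9373, -0.2864) = -13.0651


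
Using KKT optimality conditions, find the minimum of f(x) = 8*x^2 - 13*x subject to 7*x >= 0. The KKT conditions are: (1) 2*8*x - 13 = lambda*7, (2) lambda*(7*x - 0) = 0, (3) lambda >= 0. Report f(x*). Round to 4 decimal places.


Step 1: Try lambda = 0 (constraint inactive).
Stationarity: 2*8*x - 13 = 0
x* = 13/(2*8) = 0.8125
Check constraint: 7*0.8125 = 5.6875 >= 0 -- satisfied.
Step 2: Compute optimal value.
f(x*) = 8*0.8125^2 - 13*0.8125 = -5.2813


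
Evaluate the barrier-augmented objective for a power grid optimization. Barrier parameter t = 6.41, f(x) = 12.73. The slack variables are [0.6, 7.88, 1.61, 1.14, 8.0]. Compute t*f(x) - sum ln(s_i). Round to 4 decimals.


Step 1: Compute log-barrier.
ln values: [-0.5108, 2.0643, 0.4762, 0.131, 2.0794]
phi = -(-0.5108 + 2.0643 + 0.4762 + 0.131 + 2.0794) = -4.2402
Step 2: Compute augmented objective.
t*f(x) = 6.41*12.73 = 81.5993
Total = 81.5993 - 4.2402 = 77.3591


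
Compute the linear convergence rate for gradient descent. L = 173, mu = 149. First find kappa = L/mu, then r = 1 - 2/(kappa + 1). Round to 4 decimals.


Step 1: Compute the condition number.
kappa = L/mu = 173/149 = 1.1611
Step 2: Compute the convergence rate.
r = 1 - 2/(kappa + 1) = 1 - 2*mu/(L + mu) = (L - mu)/(L + mu) = 24/322 = 0.0745


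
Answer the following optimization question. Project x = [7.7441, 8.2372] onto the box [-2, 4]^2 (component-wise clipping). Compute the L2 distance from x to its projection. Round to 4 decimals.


Project each component onto [-2, 4].
clip(7.7441) = 4.0, clip(8.2372) = 4.0
Projection = [4.0, 4.0]
Squared diffs: [14.0183, 17.9539]
Distance = sqrt(31.9722) = 5.6544


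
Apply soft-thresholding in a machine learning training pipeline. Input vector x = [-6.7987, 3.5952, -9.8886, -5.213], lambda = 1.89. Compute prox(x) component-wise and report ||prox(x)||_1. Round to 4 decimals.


Soft-thresholding with lambda = 1.89:
prox(-6.7987) = sign(-6.7987)*max(|-6.7987| - 1.89, 0) = -4.9087
prox(3.5952) = sign(3.5952)*max(|3.5952| - 1.89, 0) = 1.7052
prox(-9.8886) = sign(-9.8886)*max(|-9.8886| - 1.89, 0) = -7.9986
prox(-5.213) = sign(-5.213)*max(|-5.213| - 1.89, 0) = -3.323
prox(x) = [-4.9087, 1.7052, -7.9986, -3.323]
||prox(x)||_1 = 4.9087 + 1.7052 + 7.9986 + 3.323 = 17.9355


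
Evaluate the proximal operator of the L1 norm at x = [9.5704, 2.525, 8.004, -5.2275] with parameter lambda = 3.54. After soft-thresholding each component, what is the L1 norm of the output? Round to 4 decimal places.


Soft-thresholding with lambda = 3.54:
prox(9.5704) = sign(9.5704)*max(|9.5704| - 3.54, 0) = 6.0304
prox(2.525) = sign(2.525)*max(|2.525| - 3.54, 0) = 0.0
prox(8.004) = sign(8.004)*max(|8.004| - 3.54, 0) = 4.464
prox(-5.2275) = sign(-5.2275)*max(|-5.2275| - 3.54, 0) = -1.6875
prox(x) = [6.0304, 0.0, 4.464, -1.6875]
||prox(x)||_1 = 6.0304 + 0.0 + 4.464 + 1.6875 = 12.1819


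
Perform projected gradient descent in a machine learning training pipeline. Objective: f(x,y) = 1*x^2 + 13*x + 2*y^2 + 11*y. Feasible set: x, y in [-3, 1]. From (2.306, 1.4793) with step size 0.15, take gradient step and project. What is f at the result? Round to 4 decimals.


Step 1: Compute gradient at (2.306, 1.4793).
grad_x = 2*1*2.306 + 13 = 17.612
grad_y = 2*2*1.4793 + 11 = 16.9172
Step 2: Gradient step.
x_raw = 2.306 - 0.15*17.612 = -0.3358
y_raw = 1.4793 - 0.15*16.9172 = -1.0583
Step 3: Project onto [-3, 1].
x_proj = clip(-0.3358) = -0.3358
y_proj = clip(-1.0583) = -1.0583
Step 4: Evaluate f.
f(-0.3358, -1.0583) = -13.6538


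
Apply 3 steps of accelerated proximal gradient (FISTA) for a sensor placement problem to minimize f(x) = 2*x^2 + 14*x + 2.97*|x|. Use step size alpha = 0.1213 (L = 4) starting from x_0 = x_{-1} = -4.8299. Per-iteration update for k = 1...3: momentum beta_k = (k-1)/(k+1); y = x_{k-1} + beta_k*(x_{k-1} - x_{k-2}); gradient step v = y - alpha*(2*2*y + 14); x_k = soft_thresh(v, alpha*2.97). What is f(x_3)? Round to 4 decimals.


FISTA on f(x) = 2*x^2 + 14*x + 2.97*|x|
L = 4, alpha = 0.1213
Iteration 1: beta = 0.0, y = -4.8299 + 0.0*(-4.8299 + 4.8299) = -4.8299
  grad(y) = -5.3196, v = y - alpha*grad = -4.1846
  prox(v) = soft_thresh(-4.1846, 0.3603) = -3.8244
Iteration 2: beta = 0.3333, y = -3.8244 + 0.3333*(-3.8244 + 4.8299) = -3.4892
  grad(y) = 0.0432, v = y - alpha*grad = -3.4944
  prox(v) = soft_thresh(-3.4944, 0.3603) = -3.1342
Iteration 3: beta = 0.5, y = -3.1342 + 0.5*(-3.1342 + 3.8244) = -2.7891
  grad(y) = 2.8437, v = y - alpha*grad = -3.134
  prox(v) = soft_thresh(-3.134, 0.3603) = -2.7738
f(x_3) = 2*(-2.7738)^2 + 14*(-2.7738) + 2.97*|-2.7738| = -15.2071


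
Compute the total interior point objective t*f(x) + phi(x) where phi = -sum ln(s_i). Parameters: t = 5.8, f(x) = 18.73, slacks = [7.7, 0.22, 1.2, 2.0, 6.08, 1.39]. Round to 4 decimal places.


Step 1: Compute log-barrier.
ln values: [2.0412, -1.5141, 0.1823, 0.6931, 1.805, 0.3293]
phi = -(2.0412 - 1.5141 + 0.1823 + 0.6931 + 1.805 + 0.3293) = -3.5369
Step 2: Compute augmented objective.
t*f(x) = 5.8*18.73 = 108.634
Total = 108.634 - 3.5369 = 105.0971


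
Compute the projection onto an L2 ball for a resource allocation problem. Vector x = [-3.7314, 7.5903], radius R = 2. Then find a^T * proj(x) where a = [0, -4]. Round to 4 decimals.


Step 1: Compute ||x|| (intermediates to 6 decimals).
||x|| = sqrt((-3.7314)^2 + 7.5903^2) = 8.457896
Step 2: Project.
Since ||x|| > R, scale = R/||x|| = 2/8.457896 = 0.236465, proj(x) = scale * x
proj(x) = [-0.882346, 1.79484]
Step 3: Dot product.
a^T * proj(x) = 0*(-0.882346) - 4*1.79484 = -7.1794


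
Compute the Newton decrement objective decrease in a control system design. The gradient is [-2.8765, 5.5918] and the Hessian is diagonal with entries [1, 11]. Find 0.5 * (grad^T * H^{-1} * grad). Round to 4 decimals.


Step 1: H is diagonal, so H^(-1) * g = [-2.8765, 0.5083].
Step 2: g^T H^(-1) g = sum_i g_i^2 / H_ii
  = (-2.8765)^2/1 + (5.5918)^2/11
  = 8.2743 + 2.8426 = 11.1168
Step 3: Objective decrease = 0.5 * g^T H^(-1) g = 5.5584


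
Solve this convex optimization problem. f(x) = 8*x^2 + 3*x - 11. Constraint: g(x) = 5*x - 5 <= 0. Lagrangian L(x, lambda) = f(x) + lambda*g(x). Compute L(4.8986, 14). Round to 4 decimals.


Step 1: Evaluate f(x).
f(4.8986) = 8*4.8986^2 + 3*4.8986 - 11 = 195.6661
Step 2: Evaluate g(x).
g(4.8986) = 5*4.8986 - 5 = 19.493
Step 3: Compute Lagrangian.
L = 195.6661 + 14*19.493 = 468.5681


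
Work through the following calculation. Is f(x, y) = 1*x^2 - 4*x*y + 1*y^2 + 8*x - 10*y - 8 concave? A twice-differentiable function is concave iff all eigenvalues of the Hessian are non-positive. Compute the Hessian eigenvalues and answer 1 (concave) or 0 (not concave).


The Hessian of f(x,y) = 1*x^2 - 4*x*y + 1*y^2 + 8*x - 10*y - 8 is:
H = [[2, -4], [-4, 2]]
Trace = 2 + 2 = 4
Determinant = 2*2 - (-4)^2 = -12
Discriminant = (4)^2 - 4*-12 = 64.0
Eigenvalues: lambda_1 = -2.0, lambda_2 = 6.0
The function is not concave.

0


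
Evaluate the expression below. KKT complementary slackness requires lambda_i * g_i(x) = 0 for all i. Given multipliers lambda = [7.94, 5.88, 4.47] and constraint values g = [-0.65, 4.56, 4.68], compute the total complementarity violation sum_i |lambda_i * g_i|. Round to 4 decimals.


KKT complementary slackness check:
lambda_1 * g_1 = 7.94 * -0.65 = -5.161
lambda_2 * g_2 = 5.88 * 4.56 = 26.8128
lambda_3 * g_3 = 4.47 * 4.68 = 20.9196
Total violation = 5.161 + 26.8128 + 20.9196 = 52.8934


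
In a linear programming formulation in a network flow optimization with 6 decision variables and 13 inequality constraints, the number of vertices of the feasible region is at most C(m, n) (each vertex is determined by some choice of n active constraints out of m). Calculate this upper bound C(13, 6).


Each vertex corresponds to some choice of n active constraints out of m, so the number of vertices is at most C(m, n) = m! / (n!(m-n)!).
m = 13, n = 6
Numerator: 13 * 12 * 11 * 10 * 9 * 8
Denominator: 6! = 720
C(13, 6) = 1716


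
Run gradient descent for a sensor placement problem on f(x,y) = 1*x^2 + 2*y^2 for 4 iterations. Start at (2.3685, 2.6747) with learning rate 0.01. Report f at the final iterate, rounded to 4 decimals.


Gradient descent on f(x,y) = 1*x^2 + 2*y^2.
Starting point: (2.3685, 2.6747), alpha = 0.01
Step 1: grad_x = 2*1*2.3685 = 4.737, grad_y = 2*2*2.6747 = 10.6988
  x_1 = 2.3685 - 0.01*4.737 = 2.3211
  y_1 = 2.6747 - 0.01*10.6988 = 2.5677
Step 2: grad_x = 2*1*2.3211 = 4.6423, grad_y = 2*2*2.5677 = 10.2708
  x_2 = 2.3211 - 0.01*4.6423 = 2.2747
  y_2 = 2.5677 - 0.01*10.2708 = 2.465
Step 3: grad_x = 2*1*2.2747 = 4.5494, grad_y = 2*2*2.465 = 9.86
  x_3 = 2.2747 - 0.01*4.5494 = 2.2292
  y_3 = 2.465 - 0.01*9.86 = 2.3664
Step 4: grad_x = 2*1*2.2292 = 4.4584, grad_y = 2*2*2.3664 = 9.4656
  x_4 = 2.2292 - 0.01*4.4584 = 2.1846
  y_4 = 2.3664 - 0.01*9.4656 = 2.2717
f(2.1846, 2.2717) = 1*2.1846^2 + 2*2.2717^2 = 15.0943


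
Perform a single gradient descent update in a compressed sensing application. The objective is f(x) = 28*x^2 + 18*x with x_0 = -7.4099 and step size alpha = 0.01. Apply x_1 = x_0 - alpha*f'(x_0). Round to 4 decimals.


We compute the gradient at x_0 and apply the update.
f'(x) = 56*x + 18
f'(-7.4099) = 56*-7.4099 + 18 = -396.9544
x_1 = -7.4099 - 0.01*-396.9544 = -3.4404


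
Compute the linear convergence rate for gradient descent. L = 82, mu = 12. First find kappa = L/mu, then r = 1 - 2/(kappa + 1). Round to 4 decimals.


Step 1: Compute the condition number.
kappa = L/mu = 82/12 = 6.8333
Step 2: Compute the convergence rate.
r = 1 - 2/(kappa + 1) = 1 - 2*mu/(L + mu) = (L - mu)/(L + mu) = 70/94 = 0.7447


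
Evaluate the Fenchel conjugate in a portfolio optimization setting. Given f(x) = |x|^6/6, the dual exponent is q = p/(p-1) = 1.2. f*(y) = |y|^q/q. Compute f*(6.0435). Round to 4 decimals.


The conjugate exponent q satisfies 1/p + 1/q = 1.
p = 6, so q = 6/(6 - 1) = 1.2
|y|^q = 6.0435^1.2 = 8.6606
f*(6.0435) = 8.6606 / 1.2 = 7.2171


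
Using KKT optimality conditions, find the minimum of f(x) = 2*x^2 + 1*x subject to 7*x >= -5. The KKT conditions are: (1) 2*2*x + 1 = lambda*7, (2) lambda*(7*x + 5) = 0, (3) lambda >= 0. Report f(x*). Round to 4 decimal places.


Step 1: Try lambda = 0 (constraint inactive).
Stationarity: 2*2*x + 1 = 0
x* = -1/(2*2) = -0.25
Check constraint: 7*-0.25 = -1.75 >= -5 -- satisfied.
Step 2: Compute optimal value.
f(x*) = 2*(-0.25)^2 + 1*(-0.25) = -0.125


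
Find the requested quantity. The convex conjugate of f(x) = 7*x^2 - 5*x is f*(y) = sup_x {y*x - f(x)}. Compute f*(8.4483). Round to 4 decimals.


f*(y) = sup_x {y*x - a*x^2 - b*x} = sup_x {(y-b)*x - a*x^2}
FOC: (y - b) - 2a*x = 0 => x* = (y - b)/(2a)
x* = (8.4483 + 5)/(2*7) = 0.9606
f*(8.4483) = (y-b)^2/(4a) = (8.4483 + 5)^2/(4*7)
= 180.8568/28 = 6.4592


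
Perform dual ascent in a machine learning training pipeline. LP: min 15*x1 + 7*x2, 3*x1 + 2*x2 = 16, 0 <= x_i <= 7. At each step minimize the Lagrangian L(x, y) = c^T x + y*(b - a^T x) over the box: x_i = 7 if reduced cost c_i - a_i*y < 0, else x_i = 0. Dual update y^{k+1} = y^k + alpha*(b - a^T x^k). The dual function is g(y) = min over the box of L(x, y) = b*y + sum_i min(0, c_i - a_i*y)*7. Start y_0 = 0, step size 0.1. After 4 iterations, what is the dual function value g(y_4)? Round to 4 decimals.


Dual ascent for LP: min 15*x1 + 7*x2, 3*x1 + 2*x2 = 16, 0 <= x_i <= 7
Step 1: y^k = 0.0, reduced costs: (15.0, 7.0)
  x^k = (0.0, 0.0), subgradient = b - a^T x = 16.0
  y^{k+1} = 0.0 + 0.1*16.0 = 1.6
Step 2: y^k = 1.6, reduced costs: (10.2, 3.8)
  x^k = (0.0, 0.0), subgradient = b - a^T x = 16.0
  y^{k+1} = 1.6 + 0.1*16.0 = 3.2
Step 3: y^k = 3.2, reduced costs: (5.4, 0.6)
  x^k = (0.0, 0.0), subgradient = b - a^T x = 16.0
  y^{k+1} = 3.2 + 0.1*16.0 = 4.8
Step 4: y^k = 4.8, reduced costs: (0.6, -2.6)
  x^k = (0.0, 7.0), subgradient = b - a^T x = 2.0
  y^{k+1} = 4.8 + 0.1*2.0 = 5.0
Dual objective at y_4 = 5.0: reduced costs (0.0, -3.0), box minimizer x = (0.0, 7.0)
g(y_4) = b*y + (c1 - a1*y)*x1 + (c2 - a2*y)*x2 = 16*5.0 + 0.0*0.0 + (-3.0)*7.0 = 80.0 + 0.0 - 21.0 = 59.0


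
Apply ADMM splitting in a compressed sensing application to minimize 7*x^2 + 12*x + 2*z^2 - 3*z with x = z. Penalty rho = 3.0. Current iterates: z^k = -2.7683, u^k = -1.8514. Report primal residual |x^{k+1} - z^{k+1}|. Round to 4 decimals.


ADMM iteration with rho = 3.0, z^k = -2.7683, u^k = -1.8514
Step 1: x-update.
Minimize 7*x^2 + 12*x + (3.0/2)*(x + 2.7683 - 1.8514)^2
FOC: (2*7 + 3.0)*x = -12 + 3.0*(-2.7683 + 1.8514)
x^{k+1} = -0.8677
Step 2: z-update.
Minimize 2*z^2 - 3*z + (3.0/2)*(-0.8677 - z - 1.8514)^2
FOC: (2*2 + 3.0)*z = 3 + 3.0*(-0.8677 - 1.8514)
z^{k+1} = -0.7368
Step 3: u-update.
u^{k+1} = -1.8514 - 0.8677 + 0.7368 = -1.9823
Step 4: Primal residual = |-0.8677 + 0.7368| = 0.1309


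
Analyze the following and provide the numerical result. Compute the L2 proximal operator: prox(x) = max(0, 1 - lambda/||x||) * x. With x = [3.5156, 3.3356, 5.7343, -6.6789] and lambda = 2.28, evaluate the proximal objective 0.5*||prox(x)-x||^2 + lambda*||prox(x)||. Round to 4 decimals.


Step 1: Compute ||x||.
||x|| = 10.0487
Step 2: Compute scaling factor.
scale = max(0, 1 - 2.28/10.0487) = 0.7731
Step 3: prox(x) = [2.7179, 2.5788, 4.4332, -5.1635]
||prox(x)|| = 7.7687
Step 4: Proximal objective.
0.5*||prox-x||^2 = 2.5992
lambda*||prox|| = 17.7126
Total = 20.3117


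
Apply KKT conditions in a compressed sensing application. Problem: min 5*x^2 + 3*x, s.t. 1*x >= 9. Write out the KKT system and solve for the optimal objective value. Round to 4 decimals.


Step 1: Try lambda = 0 (constraint inactive).
x_unc = -3/(2*5) = -0.3
Check: 1*-0.3 = -0.3 < 9 -- violated!
Step 2: Constraint must be active: 1*x = 9
x* = 9/1 = 9.0
lambda = (2*5*9.0 + 3)/1 = 93.0
Step 3: Compute optimal value.
f(x*) = 5*9.0^2 + 3*9.0 = 432.0


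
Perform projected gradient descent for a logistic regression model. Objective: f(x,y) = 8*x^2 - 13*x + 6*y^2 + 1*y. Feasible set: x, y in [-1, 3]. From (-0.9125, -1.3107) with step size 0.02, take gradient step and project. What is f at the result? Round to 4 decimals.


Step 1: Compute gradient at (-0.9125, -1.3107).
grad_x = 2*8*-0.9125 - 13 = -27.6
grad_y = 2*6*-1.3107 + 1 = -14.7284
Step 2: Gradient step.
x_raw = -0.9125 - 0.02*-27.6 = -0.3605
y_raw = -1.3107 - 0.02*-14.7284 = -1.0161
Step 3: Project onto [-1, 3].
x_proj = clip(-0.3605) = -0.3605
y_proj = clip(-1.0161) = -1.0
Step 4: Evaluate f.
f(-0.3605, -1.0) = 10.7262


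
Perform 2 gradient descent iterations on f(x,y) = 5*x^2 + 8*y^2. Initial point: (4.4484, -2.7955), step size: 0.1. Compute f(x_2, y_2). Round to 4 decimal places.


Gradient descent on f(x,y) = 5*x^2 + 8*y^2.
Starting point: (4.4484, -2.7955), alpha = 0.1
Step 1: grad_x = 2*5*4.4484 = 44.484, grad_y = 2*8*-2.7955 = -44.728
  x_1 = 4.4484 - 0.1*44.484 = 0.0
  y_1 = -2.7955 - 0.1*-44.728 = 1.6773
Step 2: grad_x = 2*5*0.0 = 0.0, grad_y = 2*8*1.6773 = 26.8368
  x_2 = 0.0 - 0.1*0.0 = 0.0
  y_2 = 1.6773 - 0.1*26.8368 = -1.0064
f(0.0, -1.0064) = 5*0.0^2 + 8*(-1.0064)^2 = 8.1024


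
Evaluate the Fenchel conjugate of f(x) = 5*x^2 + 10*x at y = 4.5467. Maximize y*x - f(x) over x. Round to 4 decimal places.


f*(y) = sup_x {y*x - a*x^2 - b*x} = sup_x {(y-b)*x - a*x^2}
FOC: (y - b) - 2a*x = 0 => x* = (y - b)/(2a)
x* = (4.5467 - 10)/(2*5) = -0.5453
f*(4.5467) = (y-b)^2/(4a) = (4.5467 - 10)^2/(4*5)
= 29.7385/20 = 1.4869


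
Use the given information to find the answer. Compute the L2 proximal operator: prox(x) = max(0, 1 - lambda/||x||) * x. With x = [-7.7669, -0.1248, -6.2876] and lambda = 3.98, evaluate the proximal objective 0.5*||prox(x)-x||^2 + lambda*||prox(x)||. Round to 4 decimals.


Step 1: Compute ||x||.
||x|| = 9.9937
Step 2: Compute scaling factor.
scale = max(0, 1 - 3.98/9.9937) = 0.6017
Step 3: prox(x) = [-4.6737, -0.0751, -3.7836]
||prox(x)|| = 6.0137
Step 4: Proximal objective.
0.5*||prox-x||^2 = 7.9202
lambda*||prox|| = 23.9345
Total = 31.8548
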